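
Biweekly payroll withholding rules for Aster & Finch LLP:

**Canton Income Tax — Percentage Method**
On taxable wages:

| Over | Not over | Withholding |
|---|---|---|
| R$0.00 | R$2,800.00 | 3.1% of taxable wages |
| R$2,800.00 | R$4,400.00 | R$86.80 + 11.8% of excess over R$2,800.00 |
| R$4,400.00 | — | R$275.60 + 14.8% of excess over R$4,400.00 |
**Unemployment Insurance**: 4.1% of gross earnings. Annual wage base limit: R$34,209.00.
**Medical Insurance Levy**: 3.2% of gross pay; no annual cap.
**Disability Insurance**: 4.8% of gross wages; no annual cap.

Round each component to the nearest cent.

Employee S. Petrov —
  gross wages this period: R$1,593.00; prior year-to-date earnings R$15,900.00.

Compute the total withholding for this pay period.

R$242.13

Canton Income Tax: taxable = R$1,593.00
  3.1% × R$1,593.00 = R$49.38
Unemployment Insurance: 4.1% × R$1,593.00 = R$65.31
Medical Insurance Levy: 3.2% × R$1,593.00 = R$50.98
Disability Insurance: 4.8% × R$1,593.00 = R$76.46
Total: R$49.38 + R$65.31 + R$50.98 + R$76.46 = R$242.13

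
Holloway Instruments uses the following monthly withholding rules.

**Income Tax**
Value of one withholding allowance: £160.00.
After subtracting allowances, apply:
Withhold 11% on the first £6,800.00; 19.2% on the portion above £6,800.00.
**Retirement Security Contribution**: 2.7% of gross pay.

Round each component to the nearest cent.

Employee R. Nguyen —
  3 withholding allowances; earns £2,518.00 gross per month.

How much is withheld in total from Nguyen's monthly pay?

£292.17

Income Tax: taxable = £2,518.00 − 3×£160.00 = £2,038.00
  11% × £2,038.00 = £224.18
Retirement Security Contribution: 2.7% × £2,518.00 = £67.99
Total: £224.18 + £67.99 = £292.17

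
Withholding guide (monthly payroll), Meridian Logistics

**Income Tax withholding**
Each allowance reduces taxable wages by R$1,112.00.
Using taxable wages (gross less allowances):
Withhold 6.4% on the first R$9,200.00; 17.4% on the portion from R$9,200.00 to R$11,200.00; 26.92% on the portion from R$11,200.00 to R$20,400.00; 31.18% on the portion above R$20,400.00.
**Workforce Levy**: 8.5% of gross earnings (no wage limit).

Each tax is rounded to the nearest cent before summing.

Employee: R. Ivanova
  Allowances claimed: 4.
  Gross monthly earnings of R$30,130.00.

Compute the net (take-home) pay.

R$22,508.58

Income Tax: taxable = R$30,130.00 − 4×R$1,112.00 = R$25,682.00
  R$3,413.44 + 31.18% × (R$25,682.00 − R$20,400.00) = R$3,413.44 + 31.18% × R$5,282.00 = R$5,060.37
Workforce Levy: 8.5% × R$30,130.00 = R$2,561.05
Total withheld: R$5,060.37 + R$2,561.05 = R$7,621.42
Net pay: R$30,130.00 − R$7,621.42 = R$22,508.58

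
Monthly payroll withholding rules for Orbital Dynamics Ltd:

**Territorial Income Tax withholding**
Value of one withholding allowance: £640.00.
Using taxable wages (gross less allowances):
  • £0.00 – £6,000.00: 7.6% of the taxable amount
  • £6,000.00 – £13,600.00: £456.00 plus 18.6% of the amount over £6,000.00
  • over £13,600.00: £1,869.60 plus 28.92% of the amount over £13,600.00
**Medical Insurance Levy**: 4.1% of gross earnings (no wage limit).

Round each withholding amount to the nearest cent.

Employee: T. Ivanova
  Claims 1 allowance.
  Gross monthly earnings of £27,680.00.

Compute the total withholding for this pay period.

£6,891.33

Territorial Income Tax: taxable = £27,680.00 − 1×£640.00 = £27,040.00
  £1,869.60 + 28.92% × (£27,040.00 − £13,600.00) = £1,869.60 + 28.92% × £13,440.00 = £5,756.45
Medical Insurance Levy: 4.1% × £27,680.00 = £1,134.88
Total: £5,756.45 + £1,134.88 = £6,891.33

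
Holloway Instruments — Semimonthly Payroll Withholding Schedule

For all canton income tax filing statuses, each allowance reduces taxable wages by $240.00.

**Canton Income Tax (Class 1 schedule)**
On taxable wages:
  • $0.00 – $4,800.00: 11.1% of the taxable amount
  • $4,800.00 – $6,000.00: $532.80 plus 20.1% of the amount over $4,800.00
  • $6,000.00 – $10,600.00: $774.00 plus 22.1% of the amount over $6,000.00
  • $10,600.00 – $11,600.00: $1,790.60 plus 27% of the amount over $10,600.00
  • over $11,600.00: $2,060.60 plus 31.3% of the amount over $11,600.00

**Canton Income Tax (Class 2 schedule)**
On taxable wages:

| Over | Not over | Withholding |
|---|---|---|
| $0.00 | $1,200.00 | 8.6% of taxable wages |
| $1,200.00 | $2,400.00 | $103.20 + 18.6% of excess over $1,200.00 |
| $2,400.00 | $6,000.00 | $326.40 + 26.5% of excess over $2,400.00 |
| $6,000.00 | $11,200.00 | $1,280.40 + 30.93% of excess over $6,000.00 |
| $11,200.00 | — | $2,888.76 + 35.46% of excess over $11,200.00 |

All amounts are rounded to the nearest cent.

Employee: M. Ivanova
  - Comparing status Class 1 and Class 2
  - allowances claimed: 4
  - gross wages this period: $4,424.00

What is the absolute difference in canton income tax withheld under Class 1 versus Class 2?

$223.86

Canton Income Tax (Class 1): taxable = $4,424.00 − 4×$240.00 = $3,464.00
  11.1% × $3,464.00 = $384.50
Canton Income Tax (Class 2): taxable = $4,424.00 − 4×$240.00 = $3,464.00
  $326.40 + 26.5% × ($3,464.00 − $2,400.00) = $326.40 + 26.5% × $1,064.00 = $608.36
Difference: |$384.50 − $608.36| = $223.86 (higher under Class 2)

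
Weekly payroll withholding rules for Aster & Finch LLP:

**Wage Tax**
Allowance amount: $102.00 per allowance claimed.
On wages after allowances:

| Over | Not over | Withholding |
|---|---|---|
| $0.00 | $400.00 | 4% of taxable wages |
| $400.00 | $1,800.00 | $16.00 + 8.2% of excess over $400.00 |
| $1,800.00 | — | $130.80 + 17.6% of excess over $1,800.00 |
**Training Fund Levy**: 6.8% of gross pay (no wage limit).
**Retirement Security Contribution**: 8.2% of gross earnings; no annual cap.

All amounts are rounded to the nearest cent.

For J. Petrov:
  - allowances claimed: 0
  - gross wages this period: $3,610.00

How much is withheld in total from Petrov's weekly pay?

$990.86

Wage Tax: taxable = $3,610.00
  $130.80 + 17.6% × ($3,610.00 − $1,800.00) = $130.80 + 17.6% × $1,810.00 = $449.36
Training Fund Levy: 6.8% × $3,610.00 = $245.48
Retirement Security Contribution: 8.2% × $3,610.00 = $296.02
Total: $449.36 + $245.48 + $296.02 = $990.86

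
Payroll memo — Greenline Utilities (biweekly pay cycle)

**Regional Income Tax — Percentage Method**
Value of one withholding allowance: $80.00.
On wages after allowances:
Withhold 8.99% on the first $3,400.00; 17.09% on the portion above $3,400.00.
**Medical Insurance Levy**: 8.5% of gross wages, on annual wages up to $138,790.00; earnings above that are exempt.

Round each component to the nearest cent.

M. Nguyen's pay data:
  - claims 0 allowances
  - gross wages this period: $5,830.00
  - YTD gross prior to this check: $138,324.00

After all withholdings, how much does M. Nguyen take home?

Regional Income Tax: taxable = $5,830.00
  $305.66 + 17.09% × ($5,830.00 − $3,400.00) = $305.66 + 17.09% × $2,430.00 = $720.95
Medical Insurance Levy: cap $138,790.00 − YTD $138,324.00 = $466.00 subject; 8.5% × $466.00 = $39.61
Total withheld: $720.95 + $39.61 = $760.56
Net pay: $5,830.00 − $760.56 = $5,069.44

$5,069.44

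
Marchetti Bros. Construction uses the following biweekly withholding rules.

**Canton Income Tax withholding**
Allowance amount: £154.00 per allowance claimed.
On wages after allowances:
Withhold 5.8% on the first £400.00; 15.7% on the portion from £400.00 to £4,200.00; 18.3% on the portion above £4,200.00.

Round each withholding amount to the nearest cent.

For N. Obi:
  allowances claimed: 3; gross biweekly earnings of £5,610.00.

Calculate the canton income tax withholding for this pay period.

£793.28

Canton Income Tax: taxable = £5,610.00 − 3×£154.00 = £5,148.00
  £619.80 + 18.3% × (£5,148.00 − £4,200.00) = £619.80 + 18.3% × £948.00 = £793.28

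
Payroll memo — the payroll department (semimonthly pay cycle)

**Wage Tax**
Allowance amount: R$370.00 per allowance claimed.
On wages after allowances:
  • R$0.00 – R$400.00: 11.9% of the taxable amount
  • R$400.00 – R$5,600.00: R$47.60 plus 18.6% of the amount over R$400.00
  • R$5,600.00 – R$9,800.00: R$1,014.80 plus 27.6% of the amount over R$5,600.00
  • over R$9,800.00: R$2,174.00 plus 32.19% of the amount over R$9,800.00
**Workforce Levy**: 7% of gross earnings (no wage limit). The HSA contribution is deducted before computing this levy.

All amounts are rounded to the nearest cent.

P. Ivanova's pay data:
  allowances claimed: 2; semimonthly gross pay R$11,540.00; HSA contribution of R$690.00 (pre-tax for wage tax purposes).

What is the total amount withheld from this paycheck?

Wage Tax: taxable = R$11,540.00 − R$690.00 − 2×R$370.00 = R$10,110.00
  R$2,174.00 + 32.19% × (R$10,110.00 − R$9,800.00) = R$2,174.00 + 32.19% × R$310.00 = R$2,273.79
Workforce Levy: 7% × R$10,850.00 = R$759.50
Total: R$2,273.79 + R$759.50 = R$3,033.29

R$3,033.29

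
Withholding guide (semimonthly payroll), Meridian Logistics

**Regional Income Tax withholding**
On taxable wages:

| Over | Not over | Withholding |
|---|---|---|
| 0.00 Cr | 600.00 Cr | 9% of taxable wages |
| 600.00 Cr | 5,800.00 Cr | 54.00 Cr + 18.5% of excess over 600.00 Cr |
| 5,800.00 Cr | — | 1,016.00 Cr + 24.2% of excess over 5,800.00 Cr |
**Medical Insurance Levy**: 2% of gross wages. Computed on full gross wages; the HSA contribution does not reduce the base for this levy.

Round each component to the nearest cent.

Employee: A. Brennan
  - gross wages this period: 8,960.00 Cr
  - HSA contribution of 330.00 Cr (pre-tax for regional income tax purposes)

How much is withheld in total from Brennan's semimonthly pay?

1,880.06 Cr

Regional Income Tax: taxable = 8,960.00 Cr − 330.00 Cr = 8,630.00 Cr
  1,016.00 Cr + 24.2% × (8,630.00 Cr − 5,800.00 Cr) = 1,016.00 Cr + 24.2% × 2,830.00 Cr = 1,700.86 Cr
Medical Insurance Levy: 2% × 8,960.00 Cr = 179.20 Cr
Total: 1,700.86 Cr + 179.20 Cr = 1,880.06 Cr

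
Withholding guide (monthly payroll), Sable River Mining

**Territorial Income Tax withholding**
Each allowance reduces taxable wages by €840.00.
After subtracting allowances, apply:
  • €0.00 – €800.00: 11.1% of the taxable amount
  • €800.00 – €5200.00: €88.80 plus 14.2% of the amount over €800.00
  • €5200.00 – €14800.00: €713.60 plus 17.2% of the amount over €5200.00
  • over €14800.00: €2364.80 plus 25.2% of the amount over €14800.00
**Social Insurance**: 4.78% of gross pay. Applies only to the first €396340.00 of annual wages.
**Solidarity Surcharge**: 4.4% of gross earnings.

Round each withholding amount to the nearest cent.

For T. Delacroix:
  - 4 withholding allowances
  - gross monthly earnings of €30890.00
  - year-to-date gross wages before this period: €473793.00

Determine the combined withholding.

€6931.92

Territorial Income Tax: taxable = €30890.00 − 4×€840.00 = €27530.00
  €2364.80 + 25.2% × (€27530.00 − €14800.00) = €2364.80 + 25.2% × €12730.00 = €5572.76
Social Insurance: YTD €473793.00 ≥ cap €396340.00 → €0.00
Solidarity Surcharge: 4.4% × €30890.00 = €1359.16
Total: €5572.76 + €0.00 + €1359.16 = €6931.92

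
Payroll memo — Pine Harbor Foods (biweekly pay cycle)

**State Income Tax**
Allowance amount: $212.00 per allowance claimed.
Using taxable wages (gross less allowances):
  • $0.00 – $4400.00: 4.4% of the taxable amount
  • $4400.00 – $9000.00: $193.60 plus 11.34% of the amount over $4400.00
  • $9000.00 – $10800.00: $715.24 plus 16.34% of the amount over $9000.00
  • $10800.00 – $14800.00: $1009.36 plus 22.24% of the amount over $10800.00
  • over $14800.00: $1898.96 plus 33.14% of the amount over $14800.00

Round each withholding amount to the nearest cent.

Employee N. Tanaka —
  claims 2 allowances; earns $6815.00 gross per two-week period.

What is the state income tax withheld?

$419.38

State Income Tax: taxable = $6815.00 − 2×$212.00 = $6391.00
  $193.60 + 11.34% × ($6391.00 − $4400.00) = $193.60 + 11.34% × $1991.00 = $419.38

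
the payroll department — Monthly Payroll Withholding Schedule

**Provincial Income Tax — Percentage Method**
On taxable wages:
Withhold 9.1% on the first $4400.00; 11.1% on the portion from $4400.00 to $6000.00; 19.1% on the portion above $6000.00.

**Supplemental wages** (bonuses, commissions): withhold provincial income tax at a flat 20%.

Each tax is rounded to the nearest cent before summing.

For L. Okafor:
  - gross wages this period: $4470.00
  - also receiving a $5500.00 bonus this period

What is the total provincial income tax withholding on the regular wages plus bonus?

Provincial Income Tax: taxable = $4470.00
  $400.40 + 11.1% × ($4470.00 − $4400.00) = $400.40 + 11.1% × $70.00 = $408.17
Supplemental (20% flat on bonus): 20% × $5500.00 = $1100.00
Total provincial income tax: $408.17 + $1100.00 = $1508.17

$1508.17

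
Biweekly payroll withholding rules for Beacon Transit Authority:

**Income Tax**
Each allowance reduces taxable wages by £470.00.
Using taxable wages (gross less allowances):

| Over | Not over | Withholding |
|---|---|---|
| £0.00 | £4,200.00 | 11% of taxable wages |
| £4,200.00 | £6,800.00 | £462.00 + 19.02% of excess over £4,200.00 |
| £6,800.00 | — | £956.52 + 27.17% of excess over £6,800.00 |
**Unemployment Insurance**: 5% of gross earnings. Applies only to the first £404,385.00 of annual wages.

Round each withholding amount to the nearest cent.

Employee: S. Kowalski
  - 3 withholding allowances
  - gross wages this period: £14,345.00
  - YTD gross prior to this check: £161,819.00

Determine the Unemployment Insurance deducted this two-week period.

Unemployment Insurance: 5% × £14,345.00 = £717.25

£717.25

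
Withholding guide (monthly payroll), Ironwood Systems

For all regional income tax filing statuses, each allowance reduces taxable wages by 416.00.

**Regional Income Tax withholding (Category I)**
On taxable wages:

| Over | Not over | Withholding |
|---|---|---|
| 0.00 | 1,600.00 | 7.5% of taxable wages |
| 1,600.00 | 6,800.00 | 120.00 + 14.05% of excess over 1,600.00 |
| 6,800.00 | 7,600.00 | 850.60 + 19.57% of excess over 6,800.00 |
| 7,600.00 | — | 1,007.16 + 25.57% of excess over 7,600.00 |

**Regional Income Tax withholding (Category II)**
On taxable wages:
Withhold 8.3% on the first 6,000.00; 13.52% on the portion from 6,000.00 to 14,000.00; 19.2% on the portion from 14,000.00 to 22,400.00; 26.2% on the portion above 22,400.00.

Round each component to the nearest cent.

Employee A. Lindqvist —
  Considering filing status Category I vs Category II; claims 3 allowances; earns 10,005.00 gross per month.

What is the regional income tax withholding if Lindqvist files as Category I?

Regional Income Tax (Category I): taxable = 10,005.00 − 3×416.00 = 8,757.00
  1,007.16 + 25.57% × (8,757.00 − 7,600.00) = 1,007.16 + 25.57% × 1,157.00 = 1,303.00

1,303.00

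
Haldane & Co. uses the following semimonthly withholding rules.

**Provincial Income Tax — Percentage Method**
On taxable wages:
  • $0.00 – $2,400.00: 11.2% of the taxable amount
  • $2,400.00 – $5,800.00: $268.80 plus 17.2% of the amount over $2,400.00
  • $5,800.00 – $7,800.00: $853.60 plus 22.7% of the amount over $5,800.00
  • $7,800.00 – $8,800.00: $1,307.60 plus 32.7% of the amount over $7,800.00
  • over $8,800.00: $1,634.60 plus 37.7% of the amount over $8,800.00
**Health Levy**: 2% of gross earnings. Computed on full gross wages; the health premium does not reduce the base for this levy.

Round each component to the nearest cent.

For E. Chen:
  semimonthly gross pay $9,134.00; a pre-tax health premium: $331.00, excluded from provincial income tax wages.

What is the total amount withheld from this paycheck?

$1,818.41

Provincial Income Tax: taxable = $9,134.00 − $331.00 = $8,803.00
  $1,634.60 + 37.7% × ($8,803.00 − $8,800.00) = $1,634.60 + 37.7% × $3.00 = $1,635.73
Health Levy: 2% × $9,134.00 = $182.68
Total: $1,635.73 + $182.68 = $1,818.41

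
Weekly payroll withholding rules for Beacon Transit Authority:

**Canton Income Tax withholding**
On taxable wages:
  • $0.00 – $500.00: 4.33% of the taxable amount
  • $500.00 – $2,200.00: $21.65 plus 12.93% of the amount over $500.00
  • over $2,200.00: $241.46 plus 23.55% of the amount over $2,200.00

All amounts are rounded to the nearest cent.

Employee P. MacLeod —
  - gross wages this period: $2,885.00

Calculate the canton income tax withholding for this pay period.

Canton Income Tax: taxable = $2,885.00
  $241.46 + 23.55% × ($2,885.00 − $2,200.00) = $241.46 + 23.55% × $685.00 = $402.78

$402.78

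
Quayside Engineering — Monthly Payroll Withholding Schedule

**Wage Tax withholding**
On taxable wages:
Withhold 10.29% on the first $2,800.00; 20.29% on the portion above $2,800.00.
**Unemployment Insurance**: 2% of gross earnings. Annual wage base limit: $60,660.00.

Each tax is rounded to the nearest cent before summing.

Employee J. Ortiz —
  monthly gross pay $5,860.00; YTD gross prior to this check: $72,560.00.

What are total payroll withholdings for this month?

Wage Tax: taxable = $5,860.00
  $288.12 + 20.29% × ($5,860.00 − $2,800.00) = $288.12 + 20.29% × $3,060.00 = $908.99
Unemployment Insurance: YTD $72,560.00 ≥ cap $60,660.00 → $0.00
Total: $908.99 + $0.00 = $908.99

$908.99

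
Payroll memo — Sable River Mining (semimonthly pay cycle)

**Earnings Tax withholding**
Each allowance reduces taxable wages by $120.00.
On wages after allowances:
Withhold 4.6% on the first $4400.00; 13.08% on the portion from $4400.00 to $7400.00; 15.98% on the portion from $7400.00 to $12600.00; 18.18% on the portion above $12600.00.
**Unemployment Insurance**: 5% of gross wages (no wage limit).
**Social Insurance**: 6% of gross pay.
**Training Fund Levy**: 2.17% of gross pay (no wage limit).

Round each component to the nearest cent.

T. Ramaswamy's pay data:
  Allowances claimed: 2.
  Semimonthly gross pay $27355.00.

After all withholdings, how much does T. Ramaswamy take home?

$19687.76

Earnings Tax: taxable = $27355.00 − 2×$120.00 = $27115.00
  $1425.76 + 18.18% × ($27115.00 − $12600.00) = $1425.76 + 18.18% × $14515.00 = $4064.59
Unemployment Insurance: 5% × $27355.00 = $1367.75
Social Insurance: 6% × $27355.00 = $1641.30
Training Fund Levy: 2.17% × $27355.00 = $593.60
Total withheld: $4064.59 + $1367.75 + $1641.30 + $593.60 = $7667.24
Net pay: $27355.00 − $7667.24 = $19687.76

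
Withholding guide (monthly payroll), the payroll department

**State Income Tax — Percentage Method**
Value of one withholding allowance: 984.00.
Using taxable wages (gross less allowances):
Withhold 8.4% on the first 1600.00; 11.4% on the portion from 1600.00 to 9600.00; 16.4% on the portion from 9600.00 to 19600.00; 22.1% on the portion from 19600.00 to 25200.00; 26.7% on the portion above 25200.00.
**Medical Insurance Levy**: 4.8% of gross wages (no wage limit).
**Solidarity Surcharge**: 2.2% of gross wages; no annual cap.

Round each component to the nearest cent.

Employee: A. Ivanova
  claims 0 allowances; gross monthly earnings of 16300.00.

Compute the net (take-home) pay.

13013.80

State Income Tax: taxable = 16300.00
  1046.40 + 16.4% × (16300.00 − 9600.00) = 1046.40 + 16.4% × 6700.00 = 2145.20
Medical Insurance Levy: 4.8% × 16300.00 = 782.40
Solidarity Surcharge: 2.2% × 16300.00 = 358.60
Total withheld: 2145.20 + 782.40 + 358.60 = 3286.20
Net pay: 16300.00 − 3286.20 = 13013.80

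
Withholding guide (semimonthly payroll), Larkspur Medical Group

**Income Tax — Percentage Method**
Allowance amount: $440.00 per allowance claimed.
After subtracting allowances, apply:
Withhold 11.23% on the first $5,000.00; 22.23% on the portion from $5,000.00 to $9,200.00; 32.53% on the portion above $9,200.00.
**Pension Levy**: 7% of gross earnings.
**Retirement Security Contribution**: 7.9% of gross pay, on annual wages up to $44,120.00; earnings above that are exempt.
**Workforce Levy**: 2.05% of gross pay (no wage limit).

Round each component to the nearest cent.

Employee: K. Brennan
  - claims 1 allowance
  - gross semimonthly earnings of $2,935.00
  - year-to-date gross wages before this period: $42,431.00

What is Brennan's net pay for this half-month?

$2,255.76

Income Tax: taxable = $2,935.00 − 1×$440.00 = $2,495.00
  11.23% × $2,495.00 = $280.19
Pension Levy: 7% × $2,935.00 = $205.45
Retirement Security Contribution: cap $44,120.00 − YTD $42,431.00 = $1,689.00 subject; 7.9% × $1,689.00 = $133.43
Workforce Levy: 2.05% × $2,935.00 = $60.17
Total withheld: $280.19 + $205.45 + $133.43 + $60.17 = $679.24
Net pay: $2,935.00 − $679.24 = $2,255.76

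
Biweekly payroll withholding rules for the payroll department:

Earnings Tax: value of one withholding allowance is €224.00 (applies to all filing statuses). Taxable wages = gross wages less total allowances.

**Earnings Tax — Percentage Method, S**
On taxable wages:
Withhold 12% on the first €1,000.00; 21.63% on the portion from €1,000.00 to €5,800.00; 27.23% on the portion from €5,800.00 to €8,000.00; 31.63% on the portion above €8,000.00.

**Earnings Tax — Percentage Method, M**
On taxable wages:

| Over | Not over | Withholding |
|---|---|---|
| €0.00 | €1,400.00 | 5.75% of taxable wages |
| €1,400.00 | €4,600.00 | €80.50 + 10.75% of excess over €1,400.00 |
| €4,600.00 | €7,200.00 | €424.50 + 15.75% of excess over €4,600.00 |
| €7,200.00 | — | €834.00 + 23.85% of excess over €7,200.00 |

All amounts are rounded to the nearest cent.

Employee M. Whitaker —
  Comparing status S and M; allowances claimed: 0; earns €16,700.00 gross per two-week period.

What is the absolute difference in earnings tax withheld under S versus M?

Earnings Tax (S): taxable = €16,700.00
  €1,757.30 + 31.63% × (€16,700.00 − €8,000.00) = €1,757.30 + 31.63% × €8,700.00 = €4,509.11
Earnings Tax (M): taxable = €16,700.00
  €834.00 + 23.85% × (€16,700.00 − €7,200.00) = €834.00 + 23.85% × €9,500.00 = €3,099.75
Difference: |€4,509.11 − €3,099.75| = €1,409.36 (higher under S)

€1,409.36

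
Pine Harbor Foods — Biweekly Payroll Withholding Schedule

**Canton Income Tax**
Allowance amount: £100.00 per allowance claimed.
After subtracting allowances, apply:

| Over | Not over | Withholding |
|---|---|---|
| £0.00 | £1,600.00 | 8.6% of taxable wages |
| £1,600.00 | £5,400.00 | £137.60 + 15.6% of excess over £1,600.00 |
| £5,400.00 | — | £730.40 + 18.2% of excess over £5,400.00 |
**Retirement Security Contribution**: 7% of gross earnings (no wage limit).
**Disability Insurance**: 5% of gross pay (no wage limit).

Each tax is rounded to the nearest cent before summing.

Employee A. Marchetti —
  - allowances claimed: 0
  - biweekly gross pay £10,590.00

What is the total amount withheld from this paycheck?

£2,945.78

Canton Income Tax: taxable = £10,590.00
  £730.40 + 18.2% × (£10,590.00 − £5,400.00) = £730.40 + 18.2% × £5,190.00 = £1,674.98
Retirement Security Contribution: 7% × £10,590.00 = £741.30
Disability Insurance: 5% × £10,590.00 = £529.50
Total: £1,674.98 + £741.30 + £529.50 = £2,945.78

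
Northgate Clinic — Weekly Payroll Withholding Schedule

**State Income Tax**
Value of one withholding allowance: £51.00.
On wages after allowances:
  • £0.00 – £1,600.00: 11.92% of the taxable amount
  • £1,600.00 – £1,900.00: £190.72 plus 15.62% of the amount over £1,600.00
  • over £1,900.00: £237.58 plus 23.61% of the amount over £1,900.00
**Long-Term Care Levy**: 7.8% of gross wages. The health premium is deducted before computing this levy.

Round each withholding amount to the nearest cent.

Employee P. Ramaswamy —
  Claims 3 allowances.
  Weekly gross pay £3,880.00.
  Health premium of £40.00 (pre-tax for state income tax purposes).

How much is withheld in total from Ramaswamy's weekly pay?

£959.01

State Income Tax: taxable = £3,880.00 − £40.00 − 3×£51.00 = £3,687.00
  £237.58 + 23.61% × (£3,687.00 − £1,900.00) = £237.58 + 23.61% × £1,787.00 = £659.49
Long-Term Care Levy: 7.8% × £3,840.00 = £299.52
Total: £659.49 + £299.52 = £959.01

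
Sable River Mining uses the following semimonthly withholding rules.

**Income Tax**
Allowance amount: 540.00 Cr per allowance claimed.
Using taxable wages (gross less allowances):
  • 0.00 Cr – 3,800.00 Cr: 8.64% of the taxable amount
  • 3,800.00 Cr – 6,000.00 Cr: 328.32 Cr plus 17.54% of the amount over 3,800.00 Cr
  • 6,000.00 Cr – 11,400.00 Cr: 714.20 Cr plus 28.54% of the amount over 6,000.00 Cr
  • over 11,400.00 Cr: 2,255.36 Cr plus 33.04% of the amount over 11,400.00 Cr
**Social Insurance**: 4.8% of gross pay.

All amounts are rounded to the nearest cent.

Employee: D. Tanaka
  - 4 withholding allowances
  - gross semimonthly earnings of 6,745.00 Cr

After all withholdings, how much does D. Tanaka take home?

Income Tax: taxable = 6,745.00 Cr − 4×540.00 Cr = 4,585.00 Cr
  328.32 Cr + 17.54% × (4,585.00 Cr − 3,800.00 Cr) = 328.32 Cr + 17.54% × 785.00 Cr = 466.01 Cr
Social Insurance: 4.8% × 6,745.00 Cr = 323.76 Cr
Total withheld: 466.01 Cr + 323.76 Cr = 789.77 Cr
Net pay: 6,745.00 Cr − 789.77 Cr = 5,955.23 Cr

5,955.23 Cr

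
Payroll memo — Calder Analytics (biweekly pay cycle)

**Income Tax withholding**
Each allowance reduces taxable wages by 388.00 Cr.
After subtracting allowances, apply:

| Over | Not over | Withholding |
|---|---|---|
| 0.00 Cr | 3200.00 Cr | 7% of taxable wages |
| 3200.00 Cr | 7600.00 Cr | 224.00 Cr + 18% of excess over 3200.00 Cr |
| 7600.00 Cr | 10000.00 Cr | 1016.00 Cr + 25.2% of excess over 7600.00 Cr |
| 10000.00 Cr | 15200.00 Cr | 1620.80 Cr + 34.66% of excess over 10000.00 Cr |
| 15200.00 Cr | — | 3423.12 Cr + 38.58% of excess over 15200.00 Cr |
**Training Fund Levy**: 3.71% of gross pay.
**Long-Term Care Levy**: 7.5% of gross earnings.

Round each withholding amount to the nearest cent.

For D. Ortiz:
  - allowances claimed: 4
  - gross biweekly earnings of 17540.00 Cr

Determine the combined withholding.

5693.36 Cr

Income Tax: taxable = 17540.00 Cr − 4×388.00 Cr = 15988.00 Cr
  3423.12 Cr + 38.58% × (15988.00 Cr − 15200.00 Cr) = 3423.12 Cr + 38.58% × 788.00 Cr = 3727.13 Cr
Training Fund Levy: 3.71% × 17540.00 Cr = 650.73 Cr
Long-Term Care Levy: 7.5% × 17540.00 Cr = 1315.50 Cr
Total: 3727.13 Cr + 650.73 Cr + 1315.50 Cr = 5693.36 Cr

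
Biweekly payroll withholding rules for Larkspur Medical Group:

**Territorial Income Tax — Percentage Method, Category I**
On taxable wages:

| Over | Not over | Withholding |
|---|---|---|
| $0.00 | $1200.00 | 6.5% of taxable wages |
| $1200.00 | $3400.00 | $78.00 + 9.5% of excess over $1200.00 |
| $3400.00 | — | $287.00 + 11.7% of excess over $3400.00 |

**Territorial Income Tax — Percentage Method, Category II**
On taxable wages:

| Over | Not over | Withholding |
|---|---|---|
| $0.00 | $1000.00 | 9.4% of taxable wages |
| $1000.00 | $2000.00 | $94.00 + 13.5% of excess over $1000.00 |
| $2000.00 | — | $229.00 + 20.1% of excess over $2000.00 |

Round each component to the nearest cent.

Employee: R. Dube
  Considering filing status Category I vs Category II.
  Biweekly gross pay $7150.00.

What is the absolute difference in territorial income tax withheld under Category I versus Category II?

$538.40

Territorial Income Tax (Category I): taxable = $7150.00
  $287.00 + 11.7% × ($7150.00 − $3400.00) = $287.00 + 11.7% × $3750.00 = $725.75
Territorial Income Tax (Category II): taxable = $7150.00
  $229.00 + 20.1% × ($7150.00 − $2000.00) = $229.00 + 20.1% × $5150.00 = $1264.15
Difference: |$725.75 − $1264.15| = $538.40 (higher under Category II)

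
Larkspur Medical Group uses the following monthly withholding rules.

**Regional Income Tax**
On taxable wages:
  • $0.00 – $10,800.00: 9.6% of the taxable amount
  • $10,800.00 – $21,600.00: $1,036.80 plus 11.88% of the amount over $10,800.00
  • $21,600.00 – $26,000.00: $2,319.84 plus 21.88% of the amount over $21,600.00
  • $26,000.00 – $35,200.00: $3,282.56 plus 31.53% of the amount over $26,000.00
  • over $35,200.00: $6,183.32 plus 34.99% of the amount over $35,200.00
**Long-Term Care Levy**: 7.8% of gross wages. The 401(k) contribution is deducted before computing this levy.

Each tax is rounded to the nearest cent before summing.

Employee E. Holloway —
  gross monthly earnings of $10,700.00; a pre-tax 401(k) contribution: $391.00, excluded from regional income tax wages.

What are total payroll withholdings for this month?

Regional Income Tax: taxable = $10,700.00 − $391.00 = $10,309.00
  9.6% × $10,309.00 = $989.66
Long-Term Care Levy: 7.8% × $10,309.00 = $804.10
Total: $989.66 + $804.10 = $1,793.76

$1,793.76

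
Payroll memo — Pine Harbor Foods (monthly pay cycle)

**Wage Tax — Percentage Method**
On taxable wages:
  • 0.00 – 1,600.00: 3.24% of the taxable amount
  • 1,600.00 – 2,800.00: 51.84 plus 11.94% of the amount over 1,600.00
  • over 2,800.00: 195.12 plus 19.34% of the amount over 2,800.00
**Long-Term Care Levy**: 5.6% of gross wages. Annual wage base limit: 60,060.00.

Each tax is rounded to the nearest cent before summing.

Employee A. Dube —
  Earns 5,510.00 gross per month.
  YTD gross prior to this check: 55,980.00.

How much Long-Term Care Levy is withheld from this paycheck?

228.48

Long-Term Care Levy: cap 60,060.00 − YTD 55,980.00 = 4,080.00 subject; 5.6% × 4,080.00 = 228.48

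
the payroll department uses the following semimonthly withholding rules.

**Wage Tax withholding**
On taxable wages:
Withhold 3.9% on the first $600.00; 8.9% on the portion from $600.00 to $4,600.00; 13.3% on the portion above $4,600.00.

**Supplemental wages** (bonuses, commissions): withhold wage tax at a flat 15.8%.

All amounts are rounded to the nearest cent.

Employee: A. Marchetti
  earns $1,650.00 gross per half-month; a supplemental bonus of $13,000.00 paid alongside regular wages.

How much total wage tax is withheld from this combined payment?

Wage Tax: taxable = $1,650.00
  $23.40 + 8.9% × ($1,650.00 − $600.00) = $23.40 + 8.9% × $1,050.00 = $116.85
Supplemental (15.8% flat on bonus): 15.8% × $13,000.00 = $2,054.00
Total wage tax: $116.85 + $2,054.00 = $2,170.85

$2,170.85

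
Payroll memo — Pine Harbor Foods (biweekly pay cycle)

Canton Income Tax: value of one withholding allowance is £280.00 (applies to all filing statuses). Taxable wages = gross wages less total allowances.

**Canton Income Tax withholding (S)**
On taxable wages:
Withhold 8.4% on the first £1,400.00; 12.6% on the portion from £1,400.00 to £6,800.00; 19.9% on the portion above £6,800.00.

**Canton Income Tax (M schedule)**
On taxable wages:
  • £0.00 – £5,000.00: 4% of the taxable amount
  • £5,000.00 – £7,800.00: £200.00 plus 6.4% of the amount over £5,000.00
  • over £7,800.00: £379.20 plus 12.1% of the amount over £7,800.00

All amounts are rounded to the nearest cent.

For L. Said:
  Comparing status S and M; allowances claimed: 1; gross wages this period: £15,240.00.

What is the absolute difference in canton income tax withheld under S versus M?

£1,176.28

Canton Income Tax (S): taxable = £15,240.00 − 1×£280.00 = £14,960.00
  £798.00 + 19.9% × (£14,960.00 − £6,800.00) = £798.00 + 19.9% × £8,160.00 = £2,421.84
Canton Income Tax (M): taxable = £15,240.00 − 1×£280.00 = £14,960.00
  £379.20 + 12.1% × (£14,960.00 − £7,800.00) = £379.20 + 12.1% × £7,160.00 = £1,245.56
Difference: |£2,421.84 − £1,245.56| = £1,176.28 (higher under S)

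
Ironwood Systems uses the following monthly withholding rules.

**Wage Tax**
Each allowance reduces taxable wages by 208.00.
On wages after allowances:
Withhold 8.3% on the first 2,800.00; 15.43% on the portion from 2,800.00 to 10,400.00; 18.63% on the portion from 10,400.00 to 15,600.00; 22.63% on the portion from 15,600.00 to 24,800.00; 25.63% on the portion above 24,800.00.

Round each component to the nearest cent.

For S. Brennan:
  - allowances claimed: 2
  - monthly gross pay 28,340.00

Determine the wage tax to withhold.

5,256.48

Wage Tax: taxable = 28,340.00 − 2×208.00 = 27,924.00
  4,455.80 + 25.63% × (27,924.00 − 24,800.00) = 4,455.80 + 25.63% × 3,124.00 = 5,256.48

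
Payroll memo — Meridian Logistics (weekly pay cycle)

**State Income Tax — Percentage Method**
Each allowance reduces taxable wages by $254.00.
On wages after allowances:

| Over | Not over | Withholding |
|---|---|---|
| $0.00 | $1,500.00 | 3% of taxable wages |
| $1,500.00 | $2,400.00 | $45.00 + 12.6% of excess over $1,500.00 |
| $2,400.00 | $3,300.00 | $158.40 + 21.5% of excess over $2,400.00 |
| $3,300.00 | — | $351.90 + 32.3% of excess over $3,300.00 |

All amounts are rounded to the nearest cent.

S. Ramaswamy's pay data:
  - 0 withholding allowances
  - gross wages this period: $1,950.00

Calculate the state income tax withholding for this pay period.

$101.70

State Income Tax: taxable = $1,950.00
  $45.00 + 12.6% × ($1,950.00 − $1,500.00) = $45.00 + 12.6% × $450.00 = $101.70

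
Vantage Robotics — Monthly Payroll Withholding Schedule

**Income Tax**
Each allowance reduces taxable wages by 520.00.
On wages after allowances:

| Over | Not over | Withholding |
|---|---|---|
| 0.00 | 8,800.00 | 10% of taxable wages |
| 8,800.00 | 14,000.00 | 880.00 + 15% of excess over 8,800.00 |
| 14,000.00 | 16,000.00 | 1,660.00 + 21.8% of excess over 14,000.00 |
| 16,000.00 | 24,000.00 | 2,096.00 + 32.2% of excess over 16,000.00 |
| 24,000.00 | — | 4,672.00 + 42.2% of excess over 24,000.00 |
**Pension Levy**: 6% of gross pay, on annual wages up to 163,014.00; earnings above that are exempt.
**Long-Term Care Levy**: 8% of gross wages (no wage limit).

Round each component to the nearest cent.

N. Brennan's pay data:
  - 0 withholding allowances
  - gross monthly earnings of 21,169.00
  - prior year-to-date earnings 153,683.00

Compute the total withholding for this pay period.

6,013.80

Income Tax: taxable = 21,169.00
  2,096.00 + 32.2% × (21,169.00 − 16,000.00) = 2,096.00 + 32.2% × 5,169.00 = 3,760.42
Pension Levy: cap 163,014.00 − YTD 153,683.00 = 9,331.00 subject; 6% × 9,331.00 = 559.86
Long-Term Care Levy: 8% × 21,169.00 = 1,693.52
Total: 3,760.42 + 559.86 + 1,693.52 = 6,013.80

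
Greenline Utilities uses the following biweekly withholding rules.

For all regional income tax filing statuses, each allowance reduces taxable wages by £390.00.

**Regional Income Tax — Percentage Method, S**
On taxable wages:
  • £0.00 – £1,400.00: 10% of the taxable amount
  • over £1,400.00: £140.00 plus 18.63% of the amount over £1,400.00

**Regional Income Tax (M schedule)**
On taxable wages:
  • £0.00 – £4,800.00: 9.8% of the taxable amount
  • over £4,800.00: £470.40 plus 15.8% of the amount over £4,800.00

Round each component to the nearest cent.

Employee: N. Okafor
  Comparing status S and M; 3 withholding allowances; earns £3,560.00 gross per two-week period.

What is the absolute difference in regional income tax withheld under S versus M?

Regional Income Tax (S): taxable = £3,560.00 − 3×£390.00 = £2,390.00
  £140.00 + 18.63% × (£2,390.00 − £1,400.00) = £140.00 + 18.63% × £990.00 = £324.44
Regional Income Tax (M): taxable = £3,560.00 − 3×£390.00 = £2,390.00
  9.8% × £2,390.00 = £234.22
Difference: |£324.44 − £234.22| = £90.22 (higher under S)

£90.22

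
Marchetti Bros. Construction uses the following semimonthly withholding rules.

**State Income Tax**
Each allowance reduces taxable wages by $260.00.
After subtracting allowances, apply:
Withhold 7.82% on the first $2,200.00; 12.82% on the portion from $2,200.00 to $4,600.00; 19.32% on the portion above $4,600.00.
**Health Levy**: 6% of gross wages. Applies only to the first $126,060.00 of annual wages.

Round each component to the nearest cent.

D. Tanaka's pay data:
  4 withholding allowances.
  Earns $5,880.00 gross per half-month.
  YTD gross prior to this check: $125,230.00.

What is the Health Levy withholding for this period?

Health Levy: cap $126,060.00 − YTD $125,230.00 = $830.00 subject; 6% × $830.00 = $49.80

$49.80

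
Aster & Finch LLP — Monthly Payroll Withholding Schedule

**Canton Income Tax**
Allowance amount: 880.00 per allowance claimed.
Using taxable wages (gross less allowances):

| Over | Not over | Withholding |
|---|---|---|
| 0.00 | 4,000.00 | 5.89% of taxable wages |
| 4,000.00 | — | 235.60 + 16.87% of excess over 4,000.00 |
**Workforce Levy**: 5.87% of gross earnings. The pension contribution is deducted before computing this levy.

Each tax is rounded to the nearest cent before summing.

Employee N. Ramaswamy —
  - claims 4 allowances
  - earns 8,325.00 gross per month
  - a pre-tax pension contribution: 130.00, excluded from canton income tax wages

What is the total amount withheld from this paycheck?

Canton Income Tax: taxable = 8,325.00 − 130.00 − 4×880.00 = 4,675.00
  235.60 + 16.87% × (4,675.00 − 4,000.00) = 235.60 + 16.87% × 675.00 = 349.47
Workforce Levy: 5.87% × 8,195.00 = 481.05
Total: 349.47 + 481.05 = 830.52

830.52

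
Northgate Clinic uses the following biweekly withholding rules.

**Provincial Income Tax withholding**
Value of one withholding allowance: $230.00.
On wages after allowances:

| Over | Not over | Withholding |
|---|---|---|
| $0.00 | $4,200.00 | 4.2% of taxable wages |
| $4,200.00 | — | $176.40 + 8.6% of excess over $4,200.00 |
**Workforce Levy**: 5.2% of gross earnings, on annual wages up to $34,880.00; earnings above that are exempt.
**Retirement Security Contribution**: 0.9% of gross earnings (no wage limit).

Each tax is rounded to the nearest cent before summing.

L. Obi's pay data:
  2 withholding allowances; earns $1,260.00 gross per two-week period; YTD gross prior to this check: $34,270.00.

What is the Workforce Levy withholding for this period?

Workforce Levy: cap $34,880.00 − YTD $34,270.00 = $610.00 subject; 5.2% × $610.00 = $31.72

$31.72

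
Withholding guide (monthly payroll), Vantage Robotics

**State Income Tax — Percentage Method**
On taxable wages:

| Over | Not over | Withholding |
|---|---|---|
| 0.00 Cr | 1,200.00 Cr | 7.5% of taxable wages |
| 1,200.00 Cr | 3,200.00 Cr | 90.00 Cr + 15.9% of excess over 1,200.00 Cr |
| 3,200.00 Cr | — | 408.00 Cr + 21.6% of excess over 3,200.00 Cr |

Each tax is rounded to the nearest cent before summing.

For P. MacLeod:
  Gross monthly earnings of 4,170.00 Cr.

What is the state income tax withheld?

State Income Tax: taxable = 4,170.00 Cr
  408.00 Cr + 21.6% × (4,170.00 Cr − 3,200.00 Cr) = 408.00 Cr + 21.6% × 970.00 Cr = 617.52 Cr

617.52 Cr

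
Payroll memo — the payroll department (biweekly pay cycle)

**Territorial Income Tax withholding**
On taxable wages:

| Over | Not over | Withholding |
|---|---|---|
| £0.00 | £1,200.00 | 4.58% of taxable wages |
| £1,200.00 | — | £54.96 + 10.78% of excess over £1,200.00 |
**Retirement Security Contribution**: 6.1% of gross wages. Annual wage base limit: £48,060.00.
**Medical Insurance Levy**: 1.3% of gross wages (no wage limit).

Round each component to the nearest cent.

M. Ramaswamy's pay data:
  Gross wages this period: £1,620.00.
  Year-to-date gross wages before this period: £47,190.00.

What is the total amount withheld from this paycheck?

Territorial Income Tax: taxable = £1,620.00
  £54.96 + 10.78% × (£1,620.00 − £1,200.00) = £54.96 + 10.78% × £420.00 = £100.24
Retirement Security Contribution: cap £48,060.00 − YTD £47,190.00 = £870.00 subject; 6.1% × £870.00 = £53.07
Medical Insurance Levy: 1.3% × £1,620.00 = £21.06
Total: £100.24 + £53.07 + £21.06 = £174.37

£174.37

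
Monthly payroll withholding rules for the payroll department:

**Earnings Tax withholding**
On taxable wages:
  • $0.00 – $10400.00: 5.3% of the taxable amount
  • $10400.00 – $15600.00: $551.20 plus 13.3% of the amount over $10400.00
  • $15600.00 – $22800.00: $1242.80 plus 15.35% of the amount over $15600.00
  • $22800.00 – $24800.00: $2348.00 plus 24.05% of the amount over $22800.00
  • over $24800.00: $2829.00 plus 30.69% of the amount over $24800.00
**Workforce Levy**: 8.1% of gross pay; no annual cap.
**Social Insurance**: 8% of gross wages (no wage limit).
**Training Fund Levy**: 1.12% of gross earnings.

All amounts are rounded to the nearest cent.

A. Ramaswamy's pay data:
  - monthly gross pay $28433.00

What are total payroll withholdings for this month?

Earnings Tax: taxable = $28433.00
  $2829.00 + 30.69% × ($28433.00 − $24800.00) = $2829.00 + 30.69% × $3633.00 = $3943.97
Workforce Levy: 8.1% × $28433.00 = $2303.07
Social Insurance: 8% × $28433.00 = $2274.64
Training Fund Levy: 1.12% × $28433.00 = $318.45
Total: $3943.97 + $2303.07 + $2274.64 + $318.45 = $8840.13

$8840.13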